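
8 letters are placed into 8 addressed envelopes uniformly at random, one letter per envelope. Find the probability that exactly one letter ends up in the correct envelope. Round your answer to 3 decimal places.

Choose which one is fixed: C(8,1) = 8 ways.
The remaining 7 must have no fixed point: D(7) = 1854.
P = 8·1854/40320 = 103/280 ≈ 0.368.

0.368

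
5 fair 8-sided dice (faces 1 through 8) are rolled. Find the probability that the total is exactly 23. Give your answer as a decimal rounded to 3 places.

0.075

There are 8^5 = 32768 equally likely outcomes.
The number of ordered 5-tuples from {1,…,8} summing to 23 is 2460.
P(sum = 23) = 2460/32768 = 615/8192 ≈ 0.075.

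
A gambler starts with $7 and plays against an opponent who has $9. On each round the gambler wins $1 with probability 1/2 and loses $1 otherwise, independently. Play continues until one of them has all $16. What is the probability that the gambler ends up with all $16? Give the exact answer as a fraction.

With a fair step, P(i) = ½P(i−1) + ½P(i+1) with P(0)=0, P(16)=1 has the linear solution P(i) = i/16.
P(7) = 7/16.

7/16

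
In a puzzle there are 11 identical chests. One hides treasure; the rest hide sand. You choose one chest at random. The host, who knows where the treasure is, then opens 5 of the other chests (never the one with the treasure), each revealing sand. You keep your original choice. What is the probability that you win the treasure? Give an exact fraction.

1/11

The host can always open 5 empty chests regardless of your choice, so the reveals give no information about your original chest.
P(win by staying) = 1/11.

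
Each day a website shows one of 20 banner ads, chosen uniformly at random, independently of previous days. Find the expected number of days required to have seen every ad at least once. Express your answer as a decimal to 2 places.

After i distinct types are collected, each trial gives a new one with probability (20−i)/20, so the expected wait for the next new type is 20/(20−i).
E = 20/20 + 20/19 + 20/18 + 20/17 + 20/16 + 20/15 + 20/14 + 20/13 + 20/12 + 20/11 + 20/10 + 20/9 + 20/8 + 20/7 + 20/6 + 20/5 + 20/4 + 20/3 + 20/2 + 20/1 = 279175675/3879876 ≈ 71.95.

71.95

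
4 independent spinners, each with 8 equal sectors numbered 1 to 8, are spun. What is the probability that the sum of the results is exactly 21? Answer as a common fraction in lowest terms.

71/1024

There are 8^4 = 4096 equally likely outcomes.
The number of ordered 4-tuples from {1,…,8} summing to 21 is 284.
P(sum = 21) = 284/4096 = 71/1024.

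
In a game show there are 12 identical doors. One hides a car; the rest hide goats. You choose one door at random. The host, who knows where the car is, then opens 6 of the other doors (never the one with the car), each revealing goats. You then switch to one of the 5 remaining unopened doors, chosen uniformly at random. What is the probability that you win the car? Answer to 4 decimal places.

Your original door holds the car with probability 1/12, so the other 11 collectively hold it with probability 11/12.
The host can always find 6 empty doors to open, so the reveals don't change that 11/12; it is now spread over the 5 remaining unopened doors.
P(win by switching) = (11/12) · (1/5) = 11/60 ≈ 0.1833.

0.1833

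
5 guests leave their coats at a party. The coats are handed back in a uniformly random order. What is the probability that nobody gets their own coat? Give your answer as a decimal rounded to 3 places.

0.367

This is the derangement probability: permutations of 5 with no fixed point.
D(5) = 5! · (1 − 1/1! + 1/2! − ··· + (−1)^5/5!) = 44.
P = 44/120 = 11/30 ≈ 0.367.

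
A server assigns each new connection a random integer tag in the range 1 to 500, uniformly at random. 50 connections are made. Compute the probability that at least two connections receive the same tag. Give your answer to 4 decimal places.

0.9207

It's easier to compute the probability that all 50 are distinct.
P(all distinct) = 500/500 · 499/500 · ··· · 451/500 ≈ 0.0793.
So the probability of at least one match is 1 − 0.0793 = 0.9207.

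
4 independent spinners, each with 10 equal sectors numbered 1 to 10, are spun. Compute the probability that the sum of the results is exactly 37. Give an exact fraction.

1/500

There are 10^4 = 10000 equally likely outcomes.
The number of ordered 4-tuples from {1,…,10} summing to 37 is 20.
P(sum = 37) = 20/10000 = 1/500.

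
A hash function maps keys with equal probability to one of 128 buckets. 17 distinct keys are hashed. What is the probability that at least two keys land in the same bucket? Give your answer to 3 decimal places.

It's easier to compute the probability that all 17 are distinct.
P(all distinct) = 128/128 · 127/128 · ··· · 112/128 ≈ 0.329.
So the probability of at least one match is 1 − 0.329 = 0.671.

0.671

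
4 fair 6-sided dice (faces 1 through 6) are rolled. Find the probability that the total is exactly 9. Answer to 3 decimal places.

There are 6^4 = 1296 equally likely outcomes.
The number of ordered 4-tuples from {1,…,6} summing to 9 is 56.
P(sum = 9) = 56/1296 = 7/162 ≈ 0.043.

0.043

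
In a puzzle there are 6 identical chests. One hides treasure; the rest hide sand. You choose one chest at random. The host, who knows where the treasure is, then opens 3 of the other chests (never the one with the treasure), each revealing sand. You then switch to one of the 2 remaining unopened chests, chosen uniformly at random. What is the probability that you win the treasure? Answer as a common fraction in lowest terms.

Your original chest holds the treasure with probability 1/6, so the other 5 collectively hold it with probability 5/6.
The host can always find 3 empty chests to open, so the reveals don't change that 5/6; it is now spread over the 2 remaining unopened chests.
P(win by switching) = (5/6) · (1/2) = 5/12.

5/12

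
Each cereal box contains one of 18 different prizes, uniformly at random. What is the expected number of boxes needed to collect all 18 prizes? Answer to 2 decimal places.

62.91

After i distinct types are collected, each trial gives a new one with probability (18−i)/18, so the expected wait for the next new type is 18/(18−i).
E = 18/18 + 18/17 + 18/16 + 18/15 + 18/14 + 18/13 + 18/12 + 18/11 + 18/10 + 18/9 + 18/8 + 18/7 + 18/6 + 18/5 + 18/4 + 18/3 + 18/2 + 18/1 = 42822903/680680 ≈ 62.91.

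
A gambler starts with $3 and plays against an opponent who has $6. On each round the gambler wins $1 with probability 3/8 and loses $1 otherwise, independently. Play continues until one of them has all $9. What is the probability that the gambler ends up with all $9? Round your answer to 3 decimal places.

0.037

Let r = q/p = (5/8)/(3/8) = 5/3. The recurrence P(i) = p·P(i+1) + q·P(i−1) with P(0)=0, P(9)=1 gives P(i) = (1 − r^i)/(1 − r^9).
P(3) = (1 − (5/3)^3) / (1 − (5/3)^9) = 729/19729 ≈ 0.037.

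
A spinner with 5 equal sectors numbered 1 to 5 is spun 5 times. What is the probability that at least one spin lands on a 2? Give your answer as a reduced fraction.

P(no spin lands on a 2) = (4/5)^5 = 1024/3125.
P(at least one) = 1 − 1024/3125 = 2101/3125.

2101/3125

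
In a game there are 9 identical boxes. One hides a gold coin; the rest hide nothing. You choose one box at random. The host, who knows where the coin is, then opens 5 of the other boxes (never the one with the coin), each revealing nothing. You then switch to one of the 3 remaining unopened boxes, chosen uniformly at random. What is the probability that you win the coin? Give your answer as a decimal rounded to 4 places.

Your original box holds the coin with probability 1/9, so the other 8 collectively hold it with probability 8/9.
The host can always find 5 empty boxes to open, so the reveals don't change that 8/9; it is now spread over the 3 remaining unopened boxes.
P(win by switching) = (8/9) · (1/3) = 8/27 ≈ 0.2963.

0.2963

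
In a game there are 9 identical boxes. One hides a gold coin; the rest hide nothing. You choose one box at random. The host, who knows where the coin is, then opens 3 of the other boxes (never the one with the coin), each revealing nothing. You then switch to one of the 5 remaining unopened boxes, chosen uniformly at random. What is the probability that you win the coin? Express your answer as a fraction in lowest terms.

8/45

Your original box holds the coin with probability 1/9, so the other 8 collectively hold it with probability 8/9.
The host can always find 3 empty boxes to open, so the reveals don't change that 8/9; it is now spread over the 5 remaining unopened boxes.
P(win by switching) = (8/9) · (1/5) = 8/45.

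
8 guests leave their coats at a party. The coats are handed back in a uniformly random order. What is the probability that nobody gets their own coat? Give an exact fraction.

This is the derangement probability: permutations of 8 with no fixed point.
D(8) = 8! · (1 − 1/1! + 1/2! − ··· + (−1)^8/8!) = 14833.
P = 14833/40320 = 2119/5760.

2119/5760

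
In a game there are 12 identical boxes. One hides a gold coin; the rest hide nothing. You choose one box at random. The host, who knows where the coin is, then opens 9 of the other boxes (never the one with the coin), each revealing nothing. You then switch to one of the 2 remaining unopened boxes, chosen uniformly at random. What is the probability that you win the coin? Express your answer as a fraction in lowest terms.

11/24

Your original box holds the coin with probability 1/12, so the other 11 collectively hold it with probability 11/12.
The host can always find 9 empty boxes to open, so the reveals don't change that 11/12; it is now spread over the 2 remaining unopened boxes.
P(win by switching) = (11/12) · (1/2) = 11/24.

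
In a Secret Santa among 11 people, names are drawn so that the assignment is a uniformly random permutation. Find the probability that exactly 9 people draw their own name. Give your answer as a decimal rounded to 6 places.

0.000001

Choose which 9 of the 11 are fixed: C(11,9) = 55 ways.
The remaining 2 must have no fixed point: D(2) = 1.
P = 55·1/39916800 = 1/725760 ≈ 0.000001.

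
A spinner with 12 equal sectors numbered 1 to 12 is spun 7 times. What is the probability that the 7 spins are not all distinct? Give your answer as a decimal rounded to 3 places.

0.889

P(all 7 different) = 12/12 · 11/12 · ··· · 6/12 ≈ 0.111.
P(at least two equal) = 1 − 0.111 = 0.889.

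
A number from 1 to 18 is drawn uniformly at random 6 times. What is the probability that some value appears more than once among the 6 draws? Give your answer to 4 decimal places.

0.6070

P(all 6 different) = 18/18 · 17/18 · ··· · 13/18 ≈ 0.3930.
P(at least two equal) = 1 − 0.3930 = 0.6070.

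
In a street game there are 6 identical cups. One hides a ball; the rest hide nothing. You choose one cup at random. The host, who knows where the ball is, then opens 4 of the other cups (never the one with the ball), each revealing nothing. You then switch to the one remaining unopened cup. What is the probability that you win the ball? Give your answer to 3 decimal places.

0.833

Your original cup holds the ball with probability 1/6, so the other 5 collectively hold it with probability 5/6.
The host can always find 4 empty cups to open, so the reveals don't change that 5/6; it is now spread over the 1 remaining unopened cup.
P(win by switching) = (5/6) · (1/1) = 5/6 ≈ 0.833.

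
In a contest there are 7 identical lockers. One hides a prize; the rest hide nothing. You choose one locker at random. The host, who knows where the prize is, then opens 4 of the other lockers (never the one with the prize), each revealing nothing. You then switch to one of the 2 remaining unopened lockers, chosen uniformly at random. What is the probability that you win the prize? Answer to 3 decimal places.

Your original locker holds the prize with probability 1/7, so the other 6 collectively hold it with probability 6/7.
The host can always find 4 empty lockers to open, so the reveals don't change that 6/7; it is now spread over the 2 remaining unopened lockers.
P(win by switching) = (6/7) · (1/2) = 3/7 ≈ 0.429.

0.429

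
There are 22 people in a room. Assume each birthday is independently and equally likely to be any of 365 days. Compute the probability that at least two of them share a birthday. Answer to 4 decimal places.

0.4757

It's easier to compute the probability that all 22 are distinct.
P(all distinct) = 365/365 · 364/365 · ··· · 344/365 ≈ 0.5243.
So the probability of at least one match is 1 − 0.5243 = 0.4757.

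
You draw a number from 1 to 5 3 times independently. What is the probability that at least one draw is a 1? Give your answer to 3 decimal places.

P(no draw is a 1) = (4/5)^3 ≈ 0.512.
P(at least one) = 1 − 0.512 = 0.488.

0.488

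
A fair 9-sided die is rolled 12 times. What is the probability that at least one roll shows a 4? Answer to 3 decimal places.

0.757

P(no roll shows a 4) = (8/9)^12 ≈ 0.243.
P(at least one) = 1 − 0.243 = 0.757.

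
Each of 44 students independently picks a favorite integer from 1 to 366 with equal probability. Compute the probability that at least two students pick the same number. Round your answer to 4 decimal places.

0.9324

It's easier to compute the probability that all 44 are distinct.
P(all distinct) = 366/366 · 365/366 · ··· · 323/366 ≈ 0.0676.
So the probability of at least one match is 1 − 0.0676 = 0.9324.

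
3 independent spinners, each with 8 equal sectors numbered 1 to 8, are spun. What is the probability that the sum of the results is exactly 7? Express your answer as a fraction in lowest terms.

There are 8^3 = 512 equally likely outcomes.
The number of ordered 3-tuples from {1,…,8} summing to 7 is 15.
P(sum = 7) = 15/512.

15/512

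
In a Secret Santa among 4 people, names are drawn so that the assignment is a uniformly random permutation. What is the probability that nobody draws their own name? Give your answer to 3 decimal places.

This is the derangement probability: permutations of 4 with no fixed point.
D(4) = 4! · (1 − 1/1! + 1/2! − ··· + (−1)^4/4!) = 9.
P = 9/24 = 3/8 ≈ 0.375.

0.375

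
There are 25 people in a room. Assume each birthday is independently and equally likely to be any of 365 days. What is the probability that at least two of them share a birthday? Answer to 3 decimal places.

It's easier to compute the probability that all 25 are distinct.
P(all distinct) = 365/365 · 364/365 · ··· · 341/365 ≈ 0.431.
So the probability of at least one match is 1 − 0.431 = 0.569.

0.569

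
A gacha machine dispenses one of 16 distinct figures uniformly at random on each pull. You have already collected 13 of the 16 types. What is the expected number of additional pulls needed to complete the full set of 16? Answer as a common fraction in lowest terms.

88/3

Starting from 13 distinct types, each trial gives a new one with probability (16−i)/16 when i types are held, so the wait for the next new type is 16/(16−i).
E = 16/3 + 16/2 + 16/1 = 88/3.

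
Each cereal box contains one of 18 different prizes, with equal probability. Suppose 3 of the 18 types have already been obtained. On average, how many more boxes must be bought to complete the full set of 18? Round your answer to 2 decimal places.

59.73

Starting from 3 distinct types, each trial gives a new one with probability (18−i)/18 when i types are held, so the wait for the next new type is 18/(18−i).
E = 18/15 + 18/14 + 18/13 + 18/12 + 18/11 + 18/10 + 18/9 + 18/8 + 18/7 + 18/6 + 18/5 + 18/4 + 18/3 + 18/2 + 18/1 = 1195757/20020 ≈ 59.73.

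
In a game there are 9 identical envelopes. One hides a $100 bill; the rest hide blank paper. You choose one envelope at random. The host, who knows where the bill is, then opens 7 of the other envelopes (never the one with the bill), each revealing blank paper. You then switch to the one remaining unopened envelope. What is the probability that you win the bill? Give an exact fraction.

Your original envelope holds the bill with probability 1/9, so the other 8 collectively hold it with probability 8/9.
The host can always find 7 empty envelopes to open, so the reveals don't change that 8/9; it is now spread over the 1 remaining unopened envelope.
P(win by switching) = (8/9) · (1/1) = 8/9.

8/9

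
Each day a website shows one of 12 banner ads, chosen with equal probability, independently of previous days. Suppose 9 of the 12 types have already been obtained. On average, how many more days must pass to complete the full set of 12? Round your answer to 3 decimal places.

Starting from 9 distinct types, each trial gives a new one with probability (12−i)/12 when i types are held, so the wait for the next new type is 12/(12−i).
E = 12/3 + 12/2 + 12/1 = 22 ≈ 22.000.

22.000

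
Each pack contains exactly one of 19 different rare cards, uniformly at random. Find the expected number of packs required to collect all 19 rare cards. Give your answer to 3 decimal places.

After i distinct types are collected, each trial gives a new one with probability (19−i)/19, so the expected wait for the next new type is 19/(19−i).
E = 19/19 + 19/18 + 19/17 + 19/16 + 19/15 + 19/14 + 19/13 + 19/12 + 19/11 + 19/10 + 19/9 + 19/8 + 19/7 + 19/6 + 19/5 + 19/4 + 19/3 + 19/2 + 19/1 = 275295799/4084080 ≈ 67.407.

67.407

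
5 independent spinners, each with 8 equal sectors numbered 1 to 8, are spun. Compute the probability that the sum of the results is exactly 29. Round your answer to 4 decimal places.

There are 8^5 = 32768 equally likely outcomes.
The number of ordered 5-tuples from {1,…,8} summing to 29 is 1190.
P(sum = 29) = 1190/32768 = 595/16384 ≈ 0.0363.

0.0363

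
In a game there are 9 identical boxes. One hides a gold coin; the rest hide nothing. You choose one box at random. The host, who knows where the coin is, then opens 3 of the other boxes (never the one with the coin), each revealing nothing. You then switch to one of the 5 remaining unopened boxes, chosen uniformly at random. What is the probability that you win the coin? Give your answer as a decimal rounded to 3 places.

0.178

Your original box holds the coin with probability 1/9, so the other 8 collectively hold it with probability 8/9.
The host can always find 3 empty boxes to open, so the reveals don't change that 8/9; it is now spread over the 5 remaining unopened boxes.
P(win by switching) = (8/9) · (1/5) = 8/45 ≈ 0.178.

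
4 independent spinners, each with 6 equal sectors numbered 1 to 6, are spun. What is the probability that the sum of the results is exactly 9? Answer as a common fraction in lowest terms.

There are 6^4 = 1296 equally likely outcomes.
The number of ordered 4-tuples from {1,…,6} summing to 9 is 56.
P(sum = 9) = 56/1296 = 7/162.

7/162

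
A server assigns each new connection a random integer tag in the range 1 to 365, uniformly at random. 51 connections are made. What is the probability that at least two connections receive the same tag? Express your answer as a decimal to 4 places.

It's easier to compute the probability that all 51 are distinct.
P(all distinct) = 365/365 · 364/365 · ··· · 315/365 ≈ 0.0256.
So the probability of at least one match is 1 − 0.0256 = 0.9744.

0.9744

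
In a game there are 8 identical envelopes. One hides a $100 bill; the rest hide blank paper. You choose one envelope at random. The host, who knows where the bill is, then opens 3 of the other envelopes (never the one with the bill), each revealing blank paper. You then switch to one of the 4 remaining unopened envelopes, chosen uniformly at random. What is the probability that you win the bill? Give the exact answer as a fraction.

7/32

Your original envelope holds the bill with probability 1/8, so the other 7 collectively hold it with probability 7/8.
The host can always find 3 empty envelopes to open, so the reveals don't change that 7/8; it is now spread over the 4 remaining unopened envelopes.
P(win by switching) = (7/8) · (1/4) = 7/32.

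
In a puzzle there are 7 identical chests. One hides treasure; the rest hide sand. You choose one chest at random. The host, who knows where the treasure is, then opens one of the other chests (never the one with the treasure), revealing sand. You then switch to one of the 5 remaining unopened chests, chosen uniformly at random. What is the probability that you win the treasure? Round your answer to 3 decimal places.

0.171

Your original chest holds the treasure with probability 1/7, so the other 6 collectively hold it with probability 6/7.
The host can always find an empty chest to open, so this doesn't change that 6/7; it is now spread over the 5 remaining unopened chests.
P(win by switching) = (6/7) · (1/5) = 6/35 ≈ 0.171.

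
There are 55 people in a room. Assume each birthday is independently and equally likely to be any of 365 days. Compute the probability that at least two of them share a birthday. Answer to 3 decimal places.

It's easier to compute the probability that all 55 are distinct.
P(all distinct) = 365/365 · 364/365 · ··· · 311/365 ≈ 0.014.
So the probability of at least one match is 1 − 0.014 = 0.986.

0.986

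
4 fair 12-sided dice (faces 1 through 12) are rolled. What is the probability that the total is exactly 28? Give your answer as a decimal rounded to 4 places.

0.0536

There are 12^4 = 20736 equally likely outcomes.
The number of ordered 4-tuples from {1,…,12} summing to 28 is 1111.
P(sum = 28) = 1111/20736 ≈ 0.0536.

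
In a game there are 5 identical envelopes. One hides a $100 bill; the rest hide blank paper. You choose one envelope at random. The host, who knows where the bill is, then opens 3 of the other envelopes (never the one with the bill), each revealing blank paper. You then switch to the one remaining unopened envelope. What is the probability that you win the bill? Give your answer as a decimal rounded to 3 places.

Your original envelope holds the bill with probability 1/5, so the other 4 collectively hold it with probability 4/5.
The host can always find 3 empty envelopes to open, so the reveals don't change that 4/5; it is now spread over the 1 remaining unopened envelope.
P(win by switching) = (4/5) · (1/1) = 4/5 ≈ 0.800.

0.800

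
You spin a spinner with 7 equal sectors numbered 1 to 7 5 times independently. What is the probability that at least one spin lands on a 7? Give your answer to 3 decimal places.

P(no spin lands on a 7) = (6/7)^5 ≈ 0.463.
P(at least one) = 1 − 0.463 = 0.537.

0.537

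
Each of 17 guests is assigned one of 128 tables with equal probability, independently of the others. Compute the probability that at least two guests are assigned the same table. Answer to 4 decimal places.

It's easier to compute the probability that all 17 are distinct.
P(all distinct) = 128/128 · 127/128 · ··· · 112/128 ≈ 0.3291.
So the probability of at least one match is 1 − 0.3291 = 0.6709.

0.6709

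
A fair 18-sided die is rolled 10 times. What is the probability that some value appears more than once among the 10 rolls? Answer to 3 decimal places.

P(all 10 different) = 18/18 · 17/18 · ··· · 9/18 ≈ 0.044.
P(at least two equal) = 1 − 0.044 = 0.956.

0.956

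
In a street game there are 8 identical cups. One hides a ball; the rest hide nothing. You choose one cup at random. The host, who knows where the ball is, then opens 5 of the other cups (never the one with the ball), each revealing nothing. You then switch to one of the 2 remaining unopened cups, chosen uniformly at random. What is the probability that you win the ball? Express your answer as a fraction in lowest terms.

7/16

Your original cup holds the ball with probability 1/8, so the other 7 collectively hold it with probability 7/8.
The host can always find 5 empty cups to open, so the reveals don't change that 7/8; it is now spread over the 2 remaining unopened cups.
P(win by switching) = (7/8) · (1/2) = 7/16.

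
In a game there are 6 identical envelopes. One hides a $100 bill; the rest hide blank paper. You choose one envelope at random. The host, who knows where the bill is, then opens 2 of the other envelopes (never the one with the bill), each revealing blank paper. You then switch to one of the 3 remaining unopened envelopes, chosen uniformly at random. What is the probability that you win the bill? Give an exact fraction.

5/18

Your original envelope holds the bill with probability 1/6, so the other 5 collectively hold it with probability 5/6.
The host can always find 2 empty envelopes to open, so the reveals don't change that 5/6; it is now spread over the 3 remaining unopened envelopes.
P(win by switching) = (5/6) · (1/3) = 5/18.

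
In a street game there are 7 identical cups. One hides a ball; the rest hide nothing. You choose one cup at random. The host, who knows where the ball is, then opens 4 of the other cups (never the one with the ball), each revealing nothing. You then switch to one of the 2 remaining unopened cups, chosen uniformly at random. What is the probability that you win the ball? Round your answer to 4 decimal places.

Your original cup holds the ball with probability 1/7, so the other 6 collectively hold it with probability 6/7.
The host can always find 4 empty cups to open, so the reveals don't change that 6/7; it is now spread over the 2 remaining unopened cups.
P(win by switching) = (6/7) · (1/2) = 3/7 ≈ 0.4286.

0.4286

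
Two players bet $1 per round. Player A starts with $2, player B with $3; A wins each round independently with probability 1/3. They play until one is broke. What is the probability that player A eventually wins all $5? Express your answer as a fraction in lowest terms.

3/31

Let r = q/p = (2/3)/(1/3) = 2. The recurrence P(i) = p·P(i+1) + q·P(i−1) with P(0)=0, P(5)=1 gives P(i) = (1 − r^i)/(1 − r^5).
P(2) = (1 − (2)^2) / (1 − (2)^5) = 3/31.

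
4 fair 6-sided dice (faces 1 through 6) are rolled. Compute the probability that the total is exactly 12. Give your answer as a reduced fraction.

There are 6^4 = 1296 equally likely outcomes.
The number of ordered 4-tuples from {1,…,6} summing to 12 is 125.
P(sum = 12) = 125/1296.

125/1296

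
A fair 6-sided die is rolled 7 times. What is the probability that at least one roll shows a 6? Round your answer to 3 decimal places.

P(no roll shows a 6) = (5/6)^7 ≈ 0.279.
P(at least one) = 1 − 0.279 = 0.721.

0.721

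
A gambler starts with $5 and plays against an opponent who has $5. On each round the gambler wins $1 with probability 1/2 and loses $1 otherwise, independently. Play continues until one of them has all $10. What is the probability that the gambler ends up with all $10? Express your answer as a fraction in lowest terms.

1/2

With a fair step, P(i) = ½P(i−1) + ½P(i+1) with P(0)=0, P(10)=1 has the linear solution P(i) = i/10.
P(5) = 5/10 = 1/2.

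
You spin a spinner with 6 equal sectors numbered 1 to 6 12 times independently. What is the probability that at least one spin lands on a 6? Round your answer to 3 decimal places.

0.888

P(no spin lands on a 6) = (5/6)^12 ≈ 0.112.
P(at least one) = 1 − 0.112 = 0.888.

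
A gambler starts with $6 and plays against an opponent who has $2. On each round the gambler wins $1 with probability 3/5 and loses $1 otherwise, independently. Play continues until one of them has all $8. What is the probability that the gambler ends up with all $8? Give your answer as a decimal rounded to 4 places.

0.9492

Let r = q/p = (2/5)/(3/5) = 2/3. The recurrence P(i) = p·P(i+1) + q·P(i−1) with P(0)=0, P(8)=1 gives P(i) = (1 − r^i)/(1 − r^8).
P(6) = (1 − (2/3)^6) / (1 − (2/3)^8) = 1197/1261 ≈ 0.9492.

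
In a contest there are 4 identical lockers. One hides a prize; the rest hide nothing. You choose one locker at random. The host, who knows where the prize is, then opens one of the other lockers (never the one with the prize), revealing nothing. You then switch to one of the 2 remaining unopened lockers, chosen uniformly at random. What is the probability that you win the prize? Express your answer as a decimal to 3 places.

0.375

Your original locker holds the prize with probability 1/4, so the other 3 collectively hold it with probability 3/4.
The host can always find an empty locker to open, so this doesn't change that 3/4; it is now spread over the 2 remaining unopened lockers.
P(win by switching) = (3/4) · (1/2) = 3/8 ≈ 0.375.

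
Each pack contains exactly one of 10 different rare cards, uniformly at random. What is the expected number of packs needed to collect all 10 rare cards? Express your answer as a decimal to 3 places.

After i distinct types are collected, each trial gives a new one with probability (10−i)/10, so the expected wait for the next new type is 10/(10−i).
E = 10/10 + 10/9 + 10/8 + 10/7 + 10/6 + 10/5 + 10/4 + 10/3 + 10/2 + 10/1 = 7381/252 ≈ 29.290.

29.290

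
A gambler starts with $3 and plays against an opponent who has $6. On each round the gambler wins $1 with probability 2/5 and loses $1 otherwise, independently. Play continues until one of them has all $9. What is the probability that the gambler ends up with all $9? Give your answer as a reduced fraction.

Let r = q/p = (3/5)/(2/5) = 3/2. The recurrence P(i) = p·P(i+1) + q·P(i−1) with P(0)=0, P(9)=1 gives P(i) = (1 − r^i)/(1 − r^9).
P(3) = (1 − (3/2)^3) / (1 − (3/2)^9) = 64/1009.

64/1009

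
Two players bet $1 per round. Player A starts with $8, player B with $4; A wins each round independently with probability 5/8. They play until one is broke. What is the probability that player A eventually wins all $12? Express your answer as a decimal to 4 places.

Let r = q/p = (3/8)/(5/8) = 3/5. The recurrence P(i) = p·P(i+1) + q·P(i−1) with P(0)=0, P(12)=1 gives P(i) = (1 − r^i)/(1 − r^12).
P(8) = (1 − (3/5)^8) / (1 − (3/5)^12) = 441250/447811 ≈ 0.9853.

0.9853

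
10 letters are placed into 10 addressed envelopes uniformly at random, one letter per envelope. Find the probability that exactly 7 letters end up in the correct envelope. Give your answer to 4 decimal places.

0.0001

Choose which 7 of the 10 are fixed: C(10,7) = 120 ways.
The remaining 3 must have no fixed point: D(3) = 2.
P = 120·2/3628800 = 1/15120 ≈ 0.0001.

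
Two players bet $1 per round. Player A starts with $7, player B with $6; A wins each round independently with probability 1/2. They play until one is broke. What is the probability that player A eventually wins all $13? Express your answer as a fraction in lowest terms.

With a fair step, P(i) = ½P(i−1) + ½P(i+1) with P(0)=0, P(13)=1 has the linear solution P(i) = i/13.
P(7) = 7/13.

7/13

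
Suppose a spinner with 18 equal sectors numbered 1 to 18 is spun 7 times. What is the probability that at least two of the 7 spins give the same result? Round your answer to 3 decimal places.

P(all 7 different) = 18/18 · 17/18 · ··· · 12/18 ≈ 0.262.
P(at least two equal) = 1 − 0.262 = 0.738.

0.738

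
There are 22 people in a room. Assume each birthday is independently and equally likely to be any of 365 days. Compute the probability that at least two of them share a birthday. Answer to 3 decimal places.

It's easier to compute the probability that all 22 are distinct.
P(all distinct) = 365/365 · 364/365 · ··· · 344/365 ≈ 0.524.
So the probability of at least one match is 1 − 0.524 = 0.476.

0.476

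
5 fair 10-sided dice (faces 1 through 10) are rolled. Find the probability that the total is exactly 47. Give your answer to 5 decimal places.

There are 10^5 = 100000 equally likely outcomes.
The number of ordered 5-tuples from {1,…,10} summing to 47 is 35.
P(sum = 47) = 35/100000 = 7/20000 ≈ 0.00035.

0.00035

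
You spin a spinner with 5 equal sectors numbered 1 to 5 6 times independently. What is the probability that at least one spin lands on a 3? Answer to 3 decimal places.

P(no spin lands on a 3) = (4/5)^6 ≈ 0.262.
P(at least one) = 1 − 0.262 = 0.738.

0.738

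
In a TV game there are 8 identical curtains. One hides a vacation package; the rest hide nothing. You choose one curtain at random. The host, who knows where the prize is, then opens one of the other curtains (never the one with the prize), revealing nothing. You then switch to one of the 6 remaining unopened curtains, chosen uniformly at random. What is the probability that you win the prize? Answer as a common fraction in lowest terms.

Your original curtain holds the prize with probability 1/8, so the other 7 collectively hold it with probability 7/8.
The host can always find an empty curtain to open, so this doesn't change that 7/8; it is now spread over the 6 remaining unopened curtains.
P(win by switching) = (7/8) · (1/6) = 7/48.

7/48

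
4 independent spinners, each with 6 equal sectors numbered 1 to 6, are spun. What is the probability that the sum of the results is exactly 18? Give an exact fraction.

There are 6^4 = 1296 equally likely outcomes.
The number of ordered 4-tuples from {1,…,6} summing to 18 is 80.
P(sum = 18) = 80/1296 = 5/81.

5/81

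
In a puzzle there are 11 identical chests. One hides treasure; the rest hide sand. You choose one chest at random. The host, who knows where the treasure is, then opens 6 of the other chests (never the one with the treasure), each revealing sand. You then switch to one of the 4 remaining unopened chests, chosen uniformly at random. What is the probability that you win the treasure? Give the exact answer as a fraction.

5/22

Your original chest holds the treasure with probability 1/11, so the other 10 collectively hold it with probability 10/11.
The host can always find 6 empty chests to open, so the reveals don't change that 10/11; it is now spread over the 4 remaining unopened chests.
P(win by switching) = (10/11) · (1/4) = 5/22.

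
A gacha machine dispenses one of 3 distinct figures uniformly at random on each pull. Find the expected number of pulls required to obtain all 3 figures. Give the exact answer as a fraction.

11/2

After i distinct types are collected, each trial gives a new one with probability (3−i)/3, so the expected wait for the next new type is 3/(3−i).
E = 3/3 + 3/2 + 3/1 = 11/2.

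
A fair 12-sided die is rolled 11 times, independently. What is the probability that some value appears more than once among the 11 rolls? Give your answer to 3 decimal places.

P(all 11 different) = 12/12 · 11/12 · ··· · 2/12 ≈ 0.001.
P(at least two equal) = 1 − 0.001 = 0.999.

0.999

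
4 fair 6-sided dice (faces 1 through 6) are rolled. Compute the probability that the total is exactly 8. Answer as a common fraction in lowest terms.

There are 6^4 = 1296 equally likely outcomes.
The number of ordered 4-tuples from {1,…,6} summing to 8 is 35.
P(sum = 8) = 35/1296.

35/1296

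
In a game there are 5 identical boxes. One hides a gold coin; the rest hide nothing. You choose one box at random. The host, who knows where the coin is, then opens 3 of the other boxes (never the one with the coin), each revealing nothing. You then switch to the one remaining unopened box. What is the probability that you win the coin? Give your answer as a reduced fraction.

Your original box holds the coin with probability 1/5, so the other 4 collectively hold it with probability 4/5.
The host can always find 3 empty boxes to open, so the reveals don't change that 4/5; it is now spread over the 1 remaining unopened box.
P(win by switching) = (4/5) · (1/1) = 4/5.

4/5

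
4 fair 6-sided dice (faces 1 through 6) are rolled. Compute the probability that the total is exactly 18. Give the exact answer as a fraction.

There are 6^4 = 1296 equally likely outcomes.
The number of ordered 4-tuples from {1,…,6} summing to 18 is 80.
P(sum = 18) = 80/1296 = 5/81.

5/81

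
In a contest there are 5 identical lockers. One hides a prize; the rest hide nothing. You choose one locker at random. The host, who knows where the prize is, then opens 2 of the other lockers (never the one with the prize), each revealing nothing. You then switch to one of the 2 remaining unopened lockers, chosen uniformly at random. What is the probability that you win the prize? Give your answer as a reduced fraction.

Your original locker holds the prize with probability 1/5, so the other 4 collectively hold it with probability 4/5.
The host can always find 2 empty lockers to open, so the reveals don't change that 4/5; it is now spread over the 2 remaining unopened lockers.
P(win by switching) = (4/5) · (1/2) = 2/5.

2/5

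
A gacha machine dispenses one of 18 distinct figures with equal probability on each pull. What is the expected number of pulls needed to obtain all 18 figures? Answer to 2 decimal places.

62.91

After i distinct types are collected, each trial gives a new one with probability (18−i)/18, so the expected wait for the next new type is 18/(18−i).
E = 18/18 + 18/17 + 18/16 + 18/15 + 18/14 + 18/13 + 18/12 + 18/11 + 18/10 + 18/9 + 18/8 + 18/7 + 18/6 + 18/5 + 18/4 + 18/3 + 18/2 + 18/1 = 42822903/680680 ≈ 62.91.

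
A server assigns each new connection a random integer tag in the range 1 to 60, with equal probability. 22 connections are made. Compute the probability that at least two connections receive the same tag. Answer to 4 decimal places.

It's easier to compute the probability that all 22 are distinct.
P(all distinct) = 60/60 · 59/60 · ··· · 39/60 ≈ 0.0121.
So the probability of at least one match is 1 − 0.0121 = 0.9879.

0.9879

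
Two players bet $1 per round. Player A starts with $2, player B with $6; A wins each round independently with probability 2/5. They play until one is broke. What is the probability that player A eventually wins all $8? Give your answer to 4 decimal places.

0.0508

Let r = q/p = (3/5)/(2/5) = 3/2. The recurrence P(i) = p·P(i+1) + q·P(i−1) with P(0)=0, P(8)=1 gives P(i) = (1 − r^i)/(1 − r^8).
P(2) = (1 − (3/2)^2) / (1 − (3/2)^8) = 64/1261 ≈ 0.0508.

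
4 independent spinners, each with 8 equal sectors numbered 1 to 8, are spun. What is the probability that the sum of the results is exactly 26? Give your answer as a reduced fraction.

21/1024

There are 8^4 = 4096 equally likely outcomes.
The number of ordered 4-tuples from {1,…,8} summing to 26 is 84.
P(sum = 26) = 84/4096 = 21/1024.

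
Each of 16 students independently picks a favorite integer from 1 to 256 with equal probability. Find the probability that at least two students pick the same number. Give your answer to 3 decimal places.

0.380

It's easier to compute the probability that all 16 are distinct.
P(all distinct) = 256/256 · 255/256 · ··· · 241/256 ≈ 0.620.
So the probability of at least one match is 1 − 0.620 = 0.380.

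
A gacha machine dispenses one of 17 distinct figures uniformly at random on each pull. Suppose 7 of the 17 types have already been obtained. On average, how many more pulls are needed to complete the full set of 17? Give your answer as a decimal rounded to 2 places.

49.79

Starting from 7 distinct types, each trial gives a new one with probability (17−i)/17 when i types are held, so the wait for the next new type is 17/(17−i).
E = 17/10 + 17/9 + 17/8 + 17/7 + 17/6 + 17/5 + 17/4 + 17/3 + 17/2 + 17/1 = 125477/2520 ≈ 49.79.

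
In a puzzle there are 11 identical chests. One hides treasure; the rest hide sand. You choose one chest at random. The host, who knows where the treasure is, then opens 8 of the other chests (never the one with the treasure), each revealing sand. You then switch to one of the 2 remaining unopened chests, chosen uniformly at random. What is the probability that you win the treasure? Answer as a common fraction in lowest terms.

Your original chest holds the treasure with probability 1/11, so the other 10 collectively hold it with probability 10/11.
The host can always find 8 empty chests to open, so the reveals don't change that 10/11; it is now spread over the 2 remaining unopened chests.
P(win by switching) = (10/11) · (1/2) = 5/11.

5/11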